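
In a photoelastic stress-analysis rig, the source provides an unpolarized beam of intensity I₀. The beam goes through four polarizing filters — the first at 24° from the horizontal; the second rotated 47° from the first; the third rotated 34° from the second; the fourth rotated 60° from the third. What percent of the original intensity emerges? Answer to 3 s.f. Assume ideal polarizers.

≈ 4.00%

Unpolarized light through the first polarizer → I₁ = ½ I₀, now polarized at 24°.
I₂ = I₁ cos²(47°) = 0.5 · 0.4651 I₀ = 0.2326 I₀.
I₃ = I₂ cos²(34°) = 0.2326 · 0.6873 I₀ = 0.1598 I₀.
I₄ = I₃ cos²(60°) = 0.1598 · 0.25 I₀ = 0.03996 I₀.
That is 3.996% of the incident intensity.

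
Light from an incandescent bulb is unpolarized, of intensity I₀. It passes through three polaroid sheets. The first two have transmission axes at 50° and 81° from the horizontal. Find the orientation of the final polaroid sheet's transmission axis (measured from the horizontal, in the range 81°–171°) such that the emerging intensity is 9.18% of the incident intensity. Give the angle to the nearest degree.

θ ≈ 141°

Unpolarized light through the first polarizer → I₁ = ½ I₀, now polarized at 50°.
I₂ = I₁ cos²(81° − 50°) = 0.5 I₀ · cos²(31°) = 0.3674 I₀.
Need I₃/I₀ = 0.0918, so cos²(θ − 81°) = 0.0918 / 0.3674 = 0.2499.
θ − 81° = arccos(√0.2499) = 60.0°, giving θ ≈ 81 + 60.0 = 141.0°.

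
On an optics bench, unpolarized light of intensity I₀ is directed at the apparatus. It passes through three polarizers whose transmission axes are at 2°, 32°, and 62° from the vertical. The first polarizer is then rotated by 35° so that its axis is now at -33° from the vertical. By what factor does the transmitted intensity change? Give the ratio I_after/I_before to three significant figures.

Before rotation:
Unpolarized light through the first polarizer → I₁ = ½ I₀, now polarized at 2°.
I₂ = I₁ cos²(32° − 2°) = 0.5 I₀ · cos²(30°) = 0.375 I₀.
I₃ = I₂ cos²(62° − 32°) = 0.375 I₀ · cos²(30°) = 0.2813 I₀.
After rotation:
Unpolarized light through the first polarizer → I₁ = ½ I₀, now polarized at -33°.
I₂ = I₁ cos²(32° + 33°) = 0.5 I₀ · cos²(65°) = 0.0893 I₀.
I₃ = I₂ cos²(62° − 32°) = 0.0893 I₀ · cos²(30°) = 0.06698 I₀.
Ratio = 0.06698 / 0.2813 = 0.2381.

I_new/I_old ≈ 0.238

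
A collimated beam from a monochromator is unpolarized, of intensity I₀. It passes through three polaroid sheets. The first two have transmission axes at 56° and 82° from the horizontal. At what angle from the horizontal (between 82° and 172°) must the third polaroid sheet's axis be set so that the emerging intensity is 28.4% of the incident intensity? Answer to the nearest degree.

θ ≈ 115°

Unpolarized light through the first polarizer → I₁ = ½ I₀, now polarized at 56°.
I₂ = I₁ cos²(82° − 56°) = 0.5 I₀ · cos²(26°) = 0.4039 I₀.
Need I₃/I₀ = 0.284, so cos²(θ − 82°) = 0.284 / 0.4039 = 0.7031.
θ − 82° = arccos(√0.7031) = 33.0°, giving θ ≈ 82 + 33.0 = 115.0°.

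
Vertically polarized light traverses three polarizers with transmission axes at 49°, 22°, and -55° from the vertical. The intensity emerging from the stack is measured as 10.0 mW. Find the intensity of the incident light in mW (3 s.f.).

I₀ ≈ 578 mW

I₁ = I₀ cos²(49° − 0°) = I₀ cos²(49°) = 0.4304 I₀.
I₂ = I₁ cos²(22° − 49°) = 0.4304 I₀ · cos²(27°) = 0.3417 I₀.
I₃ = I₂ cos²(-55° − 22°) = 0.3417 I₀ · cos²(77°) = 0.01729 I₀.
So 10.0 mW = 0.01729 I₀, giving I₀ = 10.0/0.01729 = 578.3 mW.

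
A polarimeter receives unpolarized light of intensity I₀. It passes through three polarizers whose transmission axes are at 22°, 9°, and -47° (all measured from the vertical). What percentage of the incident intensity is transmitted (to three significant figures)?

≈ 14.8%

Unpolarized light through the first polarizer → I₁ = ½ I₀, now polarized at 22°.
I₂ = I₁ cos²(9° − 22°) = 0.5 I₀ · cos²(13°) = 0.4747 I₀.
I₃ = I₂ cos²(-47° − 9°) = 0.4747 I₀ · cos²(56°) = 0.1484 I₀.
That is 14.84% of the incident intensity.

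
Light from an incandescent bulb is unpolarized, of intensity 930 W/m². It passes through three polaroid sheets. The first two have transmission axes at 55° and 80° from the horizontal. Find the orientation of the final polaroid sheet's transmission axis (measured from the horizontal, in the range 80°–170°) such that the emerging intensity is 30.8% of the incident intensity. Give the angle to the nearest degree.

Unpolarized light through the first polarizer → I₁ = ½ I₀, now polarized at 55°.
I₂ = I₁ cos²(80° − 55°) = 0.5 I₀ · cos²(25°) = 0.4107 I₀.
Need I₃/I₀ = 0.308, so cos²(θ − 80°) = 0.308 / 0.4107 = 0.7499.
θ − 80° = arccos(√0.7499) = 30.0°, giving θ ≈ 80 + 30.0 = 110.0°.

θ ≈ 110°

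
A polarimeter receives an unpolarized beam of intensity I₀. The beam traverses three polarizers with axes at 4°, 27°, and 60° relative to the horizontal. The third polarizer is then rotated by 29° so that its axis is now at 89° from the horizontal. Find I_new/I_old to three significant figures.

Before rotation:
Unpolarized light through the first polarizer → I₁ = ½ I₀, now polarized at 4°.
I₂ = I₁ cos²(27° − 4°) = 0.5 I₀ · cos²(23°) = 0.4237 I₀.
I₃ = I₂ cos²(60° − 27°) = 0.4237 I₀ · cos²(33°) = 0.298 I₀.
After rotation:
Unpolarized light through the first polarizer → I₁ = ½ I₀, now polarized at 4°.
I₂ = I₁ cos²(27° − 4°) = 0.5 I₀ · cos²(23°) = 0.4237 I₀.
I₃ = I₂ cos²(89° − 27°) = 0.4237 I₀ · cos²(62°) = 0.09338 I₀.
Ratio = 0.09338 / 0.298 = 0.3134.

I_new/I_old ≈ 0.313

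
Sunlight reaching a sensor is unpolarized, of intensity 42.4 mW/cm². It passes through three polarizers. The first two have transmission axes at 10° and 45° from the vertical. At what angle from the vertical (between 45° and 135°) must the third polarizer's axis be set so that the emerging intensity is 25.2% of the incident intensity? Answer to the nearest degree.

Unpolarized light through the first polarizer → I₁ = ½ I₀, now polarized at 10°.
I₂ = I₁ cos²(45° − 10°) = 0.5 I₀ · cos²(35°) = 0.3355 I₀.
Need I₃/I₀ = 0.252, so cos²(θ − 45°) = 0.252 / 0.3355 = 0.7511.
θ − 45° = arccos(√0.7511) = 29.9°, giving θ ≈ 45 + 29.9 = 74.9°.

θ ≈ 75°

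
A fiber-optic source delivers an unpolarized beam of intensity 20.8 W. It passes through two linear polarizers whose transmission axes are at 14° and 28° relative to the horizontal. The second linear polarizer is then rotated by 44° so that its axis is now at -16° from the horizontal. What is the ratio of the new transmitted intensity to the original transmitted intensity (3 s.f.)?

Before rotation:
Unpolarized light through the first polarizer → I₁ = ½ I₀, now polarized at 14°.
I₂ = I₁ cos²(28° − 14°) = 0.5 I₀ · cos²(14°) = 0.4707 I₀.
After rotation:
Unpolarized light through the first polarizer → I₁ = ½ I₀, now polarized at 14°.
I₂ = I₁ cos²(-16° − 14°) = 0.5 I₀ · cos²(30°) = 0.375 I₀.
Ratio = 0.375 / 0.4707 = 0.7966.

I_new/I_old ≈ 0.797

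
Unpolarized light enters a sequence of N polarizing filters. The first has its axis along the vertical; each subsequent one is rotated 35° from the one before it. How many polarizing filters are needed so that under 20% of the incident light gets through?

N = 4

First polarizer halves the unpolarized light: factor 1/2.
Each further stage multiplies by cos²(35°) = 0.671.
After N polarizers: T = 0.5·0.671^(N−1). Require T < 0.20 ⇒ N−1 > ln(0.20/0.5)/ln(0.671) = 2.30, so N−1 ≥ 3 and N = 4.
Check: N=4 gives T = 0.1511 < 0.20; N=3 gives T = 0.2251.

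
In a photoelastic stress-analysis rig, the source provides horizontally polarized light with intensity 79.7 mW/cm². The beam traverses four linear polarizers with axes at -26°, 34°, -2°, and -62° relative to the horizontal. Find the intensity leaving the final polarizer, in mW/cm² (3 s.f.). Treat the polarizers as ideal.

I₁ = 79.7 mW/cm² · cos²(26°) = 64.38 mW/cm².
I₂ = I₁ · cos²(60°) = 64.38 · 0.25 = 16.1 mW/cm².
I₃ = I₂ · cos²(36°) = 16.1 · 0.6545 = 10.53 mW/cm².
I₄ = I₃ · cos²(60°) = 10.53 · 0.25 = 2.634 mW/cm².

I ≈ 2.63 mW/cm²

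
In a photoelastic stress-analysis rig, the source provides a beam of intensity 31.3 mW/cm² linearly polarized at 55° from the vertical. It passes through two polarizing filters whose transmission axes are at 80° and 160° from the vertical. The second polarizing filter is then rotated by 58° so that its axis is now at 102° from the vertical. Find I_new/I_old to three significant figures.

Before rotation:
By Malus's law, I₁ = I₀ cos²(80° − 55°) = I₀ cos²(25°) = 0.8214 I₀.
I₂ = I₁ cos²(160° − 80°) = 0.8214 I₀ · cos²(80°) = 0.02477 I₀.
After rotation:
I₁ = I₀ cos²(80° − 55°) = I₀ cos²(25°) = 0.8214 I₀.
I₂ = I₁ cos²(102° − 80°) = 0.8214 I₀ · cos²(22°) = 0.7061 I₀.
Ratio = 0.7061 / 0.02477 = 28.51.

I_new/I_old ≈ 28.5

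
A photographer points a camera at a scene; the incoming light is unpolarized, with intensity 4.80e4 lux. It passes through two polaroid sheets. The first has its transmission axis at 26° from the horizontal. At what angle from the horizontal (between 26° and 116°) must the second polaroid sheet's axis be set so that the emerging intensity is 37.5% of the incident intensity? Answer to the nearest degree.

Unpolarized light through the first polarizer → I₁ = ½ I₀, now polarized at 26°.
Need I₂/I₀ = 0.375, so cos²(θ − 26°) = 0.375 / 0.5 = 0.75.
θ − 26° = arccos(√0.75) = 30.0°, giving θ ≈ 26 + 30.0 = 56.0°.

θ ≈ 56°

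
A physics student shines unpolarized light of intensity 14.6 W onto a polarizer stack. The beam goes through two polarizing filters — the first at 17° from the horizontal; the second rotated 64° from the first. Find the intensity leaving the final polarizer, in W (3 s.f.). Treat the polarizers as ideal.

I ≈ 1.40 W

Unpolarized light through the first polarizer → I₁ = 14.6 W/2 = 7.3 W, polarized at 17°.
I₂ = I₁ · cos²(64°) = 7.3 · 0.1922 = 1.403 W.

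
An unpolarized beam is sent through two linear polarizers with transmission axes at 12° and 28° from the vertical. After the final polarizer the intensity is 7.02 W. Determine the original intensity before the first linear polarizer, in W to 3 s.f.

Unpolarized light through the first polarizer → I₁ = ½ I₀, now polarized at 12°.
I₂ = I₁ cos²(28° − 12°) = 0.5 I₀ · cos²(16°) = 0.462 I₀.
So 7.02 W = 0.462 I₀, giving I₀ = 7.02/0.462 = 15.19 W.

I₀ ≈ 15.2 W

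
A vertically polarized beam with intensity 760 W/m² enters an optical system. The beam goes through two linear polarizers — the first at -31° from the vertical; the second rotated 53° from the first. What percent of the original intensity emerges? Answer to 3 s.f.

I₁ = 760 W/m² · cos²(31°) = 558.4 W/m².
I₂ = I₁ · cos²(53°) = 558.4 · 0.3622 = 202.2 W/m².
That is 26.61% of the incident intensity.

≈ 26.6%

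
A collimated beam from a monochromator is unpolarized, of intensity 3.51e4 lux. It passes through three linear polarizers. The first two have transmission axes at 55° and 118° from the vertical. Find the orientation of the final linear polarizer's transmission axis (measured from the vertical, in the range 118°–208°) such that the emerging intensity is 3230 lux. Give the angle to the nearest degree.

Unpolarized light through the first polarizer → I₁ = ½ I₀, now polarized at 55°.
I₂ = I₁ cos²(118° − 55°) = 0.5 I₀ · cos²(63°) = 0.1031 I₀.
Target fraction: 3230 / 3.51e4 lux = 0.09202 of I₀.
Need I₃/I₀ = 0.09202, so cos²(θ − 118°) = 0.09202 / 0.1031 = 0.893.
θ − 118° = arccos(√0.893) = 19.1°, giving θ ≈ 118 + 19.1 = 137.1°.

θ ≈ 137°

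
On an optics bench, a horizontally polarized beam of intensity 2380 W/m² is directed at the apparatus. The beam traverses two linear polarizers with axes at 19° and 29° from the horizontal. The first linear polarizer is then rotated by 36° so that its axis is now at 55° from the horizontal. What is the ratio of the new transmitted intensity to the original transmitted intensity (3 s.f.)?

Before rotation:
I₁ = I₀ cos²(19° − 0°) = I₀ cos²(19°) = 0.894 I₀.
I₂ = I₁ cos²(29° − 19°) = 0.894 I₀ · cos²(10°) = 0.867 I₀.
After rotation:
I₁ = I₀ cos²(55° − 0°) = I₀ cos²(55°) = 0.329 I₀.
I₂ = I₁ cos²(29° − 55°) = 0.329 I₀ · cos²(26°) = 0.2658 I₀.
Ratio = 0.2658 / 0.867 = 0.3065.

I_new/I_old ≈ 0.307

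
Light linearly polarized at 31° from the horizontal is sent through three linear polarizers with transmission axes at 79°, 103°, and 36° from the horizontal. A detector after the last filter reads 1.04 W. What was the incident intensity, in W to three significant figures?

I₁ = I₀ cos²(79° − 31°) = I₀ cos²(48°) = 0.4477 I₀.
I₂ = I₁ cos²(103° − 79°) = 0.4477 I₀ · cos²(24°) = 0.3737 I₀.
I₃ = I₂ cos²(36° − 103°) = 0.3737 I₀ · cos²(67°) = 0.05705 I₀.
So 1.04 W = 0.05705 I₀, giving I₀ = 1.04/0.05705 = 18.23 W.

I₀ ≈ 18.2 W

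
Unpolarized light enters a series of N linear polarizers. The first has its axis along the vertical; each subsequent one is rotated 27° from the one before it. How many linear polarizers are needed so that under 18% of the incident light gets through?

N = 6

First polarizer halves the unpolarized light: factor 1/2.
Each further stage multiplies by cos²(27°) = 0.7939.
After N polarizers: T = 0.5·0.7939^(N−1). Require T < 0.18 ⇒ N−1 > ln(0.18/0.5)/ln(0.7939) = 4.43, so N−1 ≥ 5 and N = 6.
Check: N=6 gives T = 0.1577 < 0.18; N=5 gives T = 0.1986.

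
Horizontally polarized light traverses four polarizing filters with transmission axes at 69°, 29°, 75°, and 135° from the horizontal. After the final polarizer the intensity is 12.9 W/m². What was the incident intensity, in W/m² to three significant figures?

I₀ ≈ 1420 W/m²

I₁ = I₀ cos²(69° − 0°) = I₀ cos²(69°) = 0.1284 I₀.
I₂ = I₁ cos²(29° − 69°) = 0.1284 I₀ · cos²(40°) = 0.07536 I₀.
I₃ = I₂ cos²(75° − 29°) = 0.07536 I₀ · cos²(46°) = 0.03637 I₀.
I₄ = I₃ cos²(135° − 75°) = 0.03637 I₀ · cos²(60°) = 0.009092 I₀.
So 12.9 W/m² = 0.009092 I₀, giving I₀ = 12.9/0.009092 = 1419 W/m².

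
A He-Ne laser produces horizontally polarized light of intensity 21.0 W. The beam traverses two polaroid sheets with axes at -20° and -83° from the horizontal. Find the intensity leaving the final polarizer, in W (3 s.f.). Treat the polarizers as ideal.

I₁ = 21.0 W · cos²(20°) = 18.54 W.
I₂ = I₁ · cos²(63°) = 18.54 · 0.2061 = 3.822 W.

I ≈ 3.82 W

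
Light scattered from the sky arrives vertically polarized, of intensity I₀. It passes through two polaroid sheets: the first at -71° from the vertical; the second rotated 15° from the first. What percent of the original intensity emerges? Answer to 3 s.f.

I₁ = I₀ cos²(-71° − 0°) = I₀ cos²(71°) = 0.106 I₀.
I₂ = I₁ cos²(15°) = 0.106 · 0.933 I₀ = 0.09889 I₀.
That is 9.889% of the incident intensity.

≈ 9.89%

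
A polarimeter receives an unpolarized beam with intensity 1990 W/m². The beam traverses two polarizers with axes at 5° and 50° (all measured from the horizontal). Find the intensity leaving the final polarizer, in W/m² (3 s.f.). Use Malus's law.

I ≈ 498 W/m²

Unpolarized light through the first polarizer → I₁ = 1990 W/m²/2 = 995 W/m², polarized at 5°.
I₂ = I₁ · cos²(45°) = 995 · 0.5 = 497.5 W/m².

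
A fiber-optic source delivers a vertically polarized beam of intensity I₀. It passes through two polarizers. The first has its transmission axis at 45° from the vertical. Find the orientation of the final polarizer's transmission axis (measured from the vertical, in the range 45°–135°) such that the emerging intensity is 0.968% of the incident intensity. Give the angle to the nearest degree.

θ ≈ 127°

By Malus's law, I₁ = I₀ cos²(45° − 0°) = I₀ cos²(45°) = 0.5 I₀.
Need I₂/I₀ = 0.00968, so cos²(θ − 45°) = 0.00968 / 0.5 = 0.01936.
θ − 45° = arccos(√0.01936) = 82.0°, giving θ ≈ 45 + 82.0 = 127.0°.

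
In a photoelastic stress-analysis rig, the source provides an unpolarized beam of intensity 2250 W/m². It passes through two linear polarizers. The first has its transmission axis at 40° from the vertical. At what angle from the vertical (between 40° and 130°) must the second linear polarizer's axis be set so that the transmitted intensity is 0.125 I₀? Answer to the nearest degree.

Unpolarized light through the first polarizer → I₁ = ½ I₀, now polarized at 40°.
Need I₂/I₀ = 0.125, so cos²(θ − 40°) = 0.125 / 0.5 = 0.25.
θ − 40° = arccos(√0.25) = 60.0°, giving θ ≈ 40 + 60.0 = 100.0°.

θ ≈ 100°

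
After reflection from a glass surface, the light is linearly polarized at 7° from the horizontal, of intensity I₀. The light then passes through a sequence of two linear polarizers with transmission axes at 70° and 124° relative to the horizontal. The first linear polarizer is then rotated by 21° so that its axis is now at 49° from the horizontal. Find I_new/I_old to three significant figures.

I_new/I_old ≈ 0.520

Before rotation:
By Malus's law, I₁ = I₀ cos²(70° − 7°) = I₀ cos²(63°) = 0.2061 I₀.
I₂ = I₁ cos²(124° − 70°) = 0.2061 I₀ · cos²(54°) = 0.07121 I₀.
After rotation:
I₁ = I₀ cos²(49° − 7°) = I₀ cos²(42°) = 0.5523 I₀.
I₂ = I₁ cos²(124° − 49°) = 0.5523 I₀ · cos²(75°) = 0.03699 I₀.
Ratio = 0.03699 / 0.07121 = 0.5195.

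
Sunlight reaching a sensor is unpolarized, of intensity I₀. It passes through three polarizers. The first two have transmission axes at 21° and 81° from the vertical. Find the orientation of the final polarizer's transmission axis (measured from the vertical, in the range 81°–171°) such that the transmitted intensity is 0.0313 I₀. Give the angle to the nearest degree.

Unpolarized light through the first polarizer → I₁ = ½ I₀, now polarized at 21°.
I₂ = I₁ cos²(81° − 21°) = 0.5 I₀ · cos²(60°) = 0.125 I₀.
Need I₃/I₀ = 0.0313, so cos²(θ − 81°) = 0.0313 / 0.125 = 0.2504.
θ − 81° = arccos(√0.2504) = 60.0°, giving θ ≈ 81 + 60.0 = 141.0°.

θ ≈ 141°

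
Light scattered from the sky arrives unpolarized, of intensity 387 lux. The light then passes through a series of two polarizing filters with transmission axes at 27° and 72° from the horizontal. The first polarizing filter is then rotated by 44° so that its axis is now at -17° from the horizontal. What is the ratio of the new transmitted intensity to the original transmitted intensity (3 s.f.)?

Before rotation:
Unpolarized light through the first polarizer → I₁ = ½ I₀, now polarized at 27°.
I₂ = I₁ cos²(72° − 27°) = 0.5 I₀ · cos²(45°) = 0.25 I₀.
After rotation:
Unpolarized light through the first polarizer → I₁ = ½ I₀, now polarized at -17°.
I₂ = I₁ cos²(72° + 17°) = 0.5 I₀ · cos²(89°) = 0.0001523 I₀.
Ratio = 0.0001523 / 0.25 = 0.0006092.

I_new/I_old ≈ 0.000609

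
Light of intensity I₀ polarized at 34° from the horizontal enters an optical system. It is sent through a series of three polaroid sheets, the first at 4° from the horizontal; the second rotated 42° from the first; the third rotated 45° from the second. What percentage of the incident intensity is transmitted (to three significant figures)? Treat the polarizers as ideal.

≈ 20.7%

I₁ = I₀ cos²(4° − 34°) = I₀ cos²(30°) = 0.75 I₀.
I₂ = I₁ cos²(42°) = 0.75 · 0.5523 I₀ = 0.4142 I₀.
I₃ = I₂ cos²(45°) = 0.4142 · 0.5 I₀ = 0.2071 I₀.
That is 20.71% of the incident intensity.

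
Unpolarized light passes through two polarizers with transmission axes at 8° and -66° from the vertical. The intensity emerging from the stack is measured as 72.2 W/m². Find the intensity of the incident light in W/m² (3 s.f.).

I₀ ≈ 1900 W/m²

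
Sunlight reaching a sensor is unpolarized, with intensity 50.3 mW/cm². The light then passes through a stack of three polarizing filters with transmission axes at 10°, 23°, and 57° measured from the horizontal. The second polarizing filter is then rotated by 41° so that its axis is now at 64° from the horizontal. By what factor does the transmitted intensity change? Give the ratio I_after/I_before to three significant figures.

Before rotation:
Unpolarized light through the first polarizer → I₁ = ½ I₀, now polarized at 10°.
I₂ = I₁ cos²(23° − 10°) = 0.5 I₀ · cos²(13°) = 0.4747 I₀.
I₃ = I₂ cos²(57° − 23°) = 0.4747 I₀ · cos²(34°) = 0.3263 I₀.
After rotation:
Unpolarized light through the first polarizer → I₁ = ½ I₀, now polarized at 10°.
I₂ = I₁ cos²(64° − 10°) = 0.5 I₀ · cos²(54°) = 0.1727 I₀.
I₃ = I₂ cos²(57° − 64°) = 0.1727 I₀ · cos²(7°) = 0.1702 I₀.
Ratio = 0.1702 / 0.3263 = 0.5216.

I_new/I_old ≈ 0.522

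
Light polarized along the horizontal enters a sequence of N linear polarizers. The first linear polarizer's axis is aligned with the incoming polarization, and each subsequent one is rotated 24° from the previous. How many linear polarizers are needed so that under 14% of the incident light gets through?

First polarizer is aligned with the polarization: full transmission.
Each further stage multiplies by cos²(24°) = 0.8346.
After N polarizers: T = 0.8346^(N−1). Require T < 0.14 ⇒ N−1 > ln(0.14)/ln(0.8346) = 10.87, so N−1 ≥ 11 and N = 12.
Check: N=12 gives T = 0.1368 < 0.14; N=11 gives T = 0.1639.

N = 12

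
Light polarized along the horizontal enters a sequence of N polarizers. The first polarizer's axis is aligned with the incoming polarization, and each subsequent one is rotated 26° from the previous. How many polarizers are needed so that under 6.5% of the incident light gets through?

N = 14

First polarizer is aligned with the polarization: full transmission.
Each further stage multiplies by cos²(26°) = 0.8078.
After N polarizers: T = 0.8078^(N−1). Require T < 0.065 ⇒ N−1 > ln(0.065)/ln(0.8078) = 12.81, so N−1 ≥ 13 and N = 14.
Check: N=14 gives T = 0.0624 < 0.065; N=13 gives T = 0.07724.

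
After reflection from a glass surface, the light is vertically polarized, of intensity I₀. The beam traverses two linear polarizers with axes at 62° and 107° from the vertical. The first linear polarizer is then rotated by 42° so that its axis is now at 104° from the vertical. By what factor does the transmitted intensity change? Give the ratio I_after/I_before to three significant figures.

Before rotation:
I₁ = I₀ cos²(62° − 0°) = I₀ cos²(62°) = 0.2204 I₀.
I₂ = I₁ cos²(107° − 62°) = 0.2204 I₀ · cos²(45°) = 0.1102 I₀.
After rotation:
I₁ = I₀ cos²(104° − 0°) = I₀ cos²(76°) = 0.05853 I₀.
I₂ = I₁ cos²(107° − 104°) = 0.05853 I₀ · cos²(3°) = 0.05837 I₀.
Ratio = 0.05837 / 0.1102 = 0.5296.

I_new/I_old ≈ 0.530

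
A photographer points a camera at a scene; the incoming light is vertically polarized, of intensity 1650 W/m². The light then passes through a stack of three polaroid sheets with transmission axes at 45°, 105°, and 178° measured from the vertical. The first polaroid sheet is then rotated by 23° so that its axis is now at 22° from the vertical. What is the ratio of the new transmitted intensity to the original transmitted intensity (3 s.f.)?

Before rotation:
By Malus's law, I₁ = I₀ cos²(45° − 0°) = I₀ cos²(45°) = 0.5 I₀.
I₂ = I₁ cos²(105° − 45°) = 0.5 I₀ · cos²(60°) = 0.125 I₀.
I₃ = I₂ cos²(178° − 105°) = 0.125 I₀ · cos²(73°) = 0.01069 I₀.
After rotation:
I₁ = I₀ cos²(22° − 0°) = I₀ cos²(22°) = 0.8597 I₀.
I₂ = I₁ cos²(105° − 22°) = 0.8597 I₀ · cos²(83°) = 0.01277 I₀.
I₃ = I₂ cos²(178° − 105°) = 0.01277 I₀ · cos²(73°) = 0.001091 I₀.
Ratio = 0.001091 / 0.01069 = 0.1021.

I_new/I_old ≈ 0.102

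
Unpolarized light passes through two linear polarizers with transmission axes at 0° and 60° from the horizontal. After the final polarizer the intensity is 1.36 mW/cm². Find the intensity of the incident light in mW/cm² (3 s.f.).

I₀ ≈ 10.9 mW/cm²

Unpolarized light through the first polarizer → I₁ = ½ I₀, now polarized at 0°.
I₂ = I₁ cos²(60° − 0°) = 0.5 I₀ · cos²(60°) = 0.125 I₀.
So 1.36 mW/cm² = 0.125 I₀, giving I₀ = 1.36/0.125 = 10.88 mW/cm².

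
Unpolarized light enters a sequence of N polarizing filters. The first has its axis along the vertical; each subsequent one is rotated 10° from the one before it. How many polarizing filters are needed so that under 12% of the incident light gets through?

N = 48

First polarizer halves the unpolarized light: factor 1/2.
Each further stage multiplies by cos²(10°) = 0.9698.
After N polarizers: T = 0.5·0.9698^(N−1). Require T < 0.12 ⇒ N−1 > ln(0.12/0.5)/ln(0.9698) = 46.61, so N−1 ≥ 47 and N = 48.
Check: N=48 gives T = 0.1186 < 0.12; N=47 gives T = 0.1223.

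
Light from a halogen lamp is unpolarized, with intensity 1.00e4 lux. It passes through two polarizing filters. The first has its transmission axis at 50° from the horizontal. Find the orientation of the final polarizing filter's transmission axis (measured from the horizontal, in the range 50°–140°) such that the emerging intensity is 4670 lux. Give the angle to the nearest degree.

θ ≈ 65°

Unpolarized light through the first polarizer → I₁ = ½ I₀, now polarized at 50°.
Target fraction: 4670 / 1.00e4 lux = 0.467 of I₀.
Need I₂/I₀ = 0.467, so cos²(θ − 50°) = 0.467 / 0.5 = 0.934.
θ − 50° = arccos(√0.934) = 14.9°, giving θ ≈ 50 + 14.9 = 64.9°.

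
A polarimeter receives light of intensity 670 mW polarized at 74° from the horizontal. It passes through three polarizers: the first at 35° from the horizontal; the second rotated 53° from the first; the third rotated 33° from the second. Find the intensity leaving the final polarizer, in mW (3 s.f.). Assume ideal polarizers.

I ≈ 103 mW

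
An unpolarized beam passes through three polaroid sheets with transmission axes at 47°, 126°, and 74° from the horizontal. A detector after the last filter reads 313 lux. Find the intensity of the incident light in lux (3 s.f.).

Unpolarized light through the first polarizer → I₁ = ½ I₀, now polarized at 47°.
I₂ = I₁ cos²(126° − 47°) = 0.5 I₀ · cos²(79°) = 0.0182 I₀.
I₃ = I₂ cos²(74° − 126°) = 0.0182 I₀ · cos²(52°) = 0.0069 I₀.
So 313 lux = 0.0069 I₀, giving I₀ = 313/0.0069 = 4.536e+04 lux.

I₀ ≈ 4.54e4 lux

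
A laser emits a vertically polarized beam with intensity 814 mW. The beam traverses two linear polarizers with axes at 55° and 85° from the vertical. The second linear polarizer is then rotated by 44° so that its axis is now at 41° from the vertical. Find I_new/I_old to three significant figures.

I_new/I_old ≈ 1.26

Before rotation:
I₁ = I₀ cos²(55° − 0°) = I₀ cos²(55°) = 0.329 I₀.
I₂ = I₁ cos²(85° − 55°) = 0.329 I₀ · cos²(30°) = 0.2467 I₀.
After rotation:
I₁ = I₀ cos²(55° − 0°) = I₀ cos²(55°) = 0.329 I₀.
I₂ = I₁ cos²(41° − 55°) = 0.329 I₀ · cos²(14°) = 0.3097 I₀.
Ratio = 0.3097 / 0.2467 = 1.255.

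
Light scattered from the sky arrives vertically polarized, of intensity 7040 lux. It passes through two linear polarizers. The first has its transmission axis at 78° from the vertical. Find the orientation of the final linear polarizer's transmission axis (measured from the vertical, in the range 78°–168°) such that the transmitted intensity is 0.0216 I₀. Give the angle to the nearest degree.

θ ≈ 123°

I₁ = I₀ cos²(78° − 0°) = I₀ cos²(78°) = 0.04323 I₀.
Need I₂/I₀ = 0.0216, so cos²(θ − 78°) = 0.0216 / 0.04323 = 0.4997.
θ − 78° = arccos(√0.4997) = 45.0°, giving θ ≈ 78 + 45.0 = 123.0°.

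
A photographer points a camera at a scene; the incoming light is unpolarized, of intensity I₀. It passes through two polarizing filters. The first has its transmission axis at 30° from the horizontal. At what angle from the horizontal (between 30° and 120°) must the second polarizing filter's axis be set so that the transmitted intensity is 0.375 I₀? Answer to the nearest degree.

Unpolarized light through the first polarizer → I₁ = ½ I₀, now polarized at 30°.
Need I₂/I₀ = 0.375, so cos²(θ − 30°) = 0.375 / 0.5 = 0.75.
θ − 30° = arccos(√0.75) = 30.0°, giving θ ≈ 30 + 30.0 = 60.0°.

θ ≈ 60°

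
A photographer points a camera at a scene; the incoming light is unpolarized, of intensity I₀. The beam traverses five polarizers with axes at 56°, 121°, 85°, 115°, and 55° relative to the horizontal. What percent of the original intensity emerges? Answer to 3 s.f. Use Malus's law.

≈ 1.10%

Unpolarized light through the first polarizer → I₁ = ½ I₀, now polarized at 56°.
I₂ = I₁ cos²(121° − 56°) = 0.5 I₀ · cos²(65°) = 0.0893 I₀.
I₃ = I₂ cos²(85° − 121°) = 0.0893 I₀ · cos²(36°) = 0.05845 I₀.
I₄ = I₃ cos²(115° − 85°) = 0.05845 I₀ · cos²(30°) = 0.04384 I₀.
I₅ = I₄ cos²(55° − 115°) = 0.04384 I₀ · cos²(60°) = 0.01096 I₀.
That is 1.096% of the incident intensity.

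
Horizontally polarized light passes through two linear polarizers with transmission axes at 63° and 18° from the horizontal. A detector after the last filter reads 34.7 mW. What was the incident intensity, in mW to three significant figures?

I₀ ≈ 337 mW

By Malus's law, I₁ = I₀ cos²(63° − 0°) = I₀ cos²(63°) = 0.2061 I₀.
I₂ = I₁ cos²(18° − 63°) = 0.2061 I₀ · cos²(45°) = 0.1031 I₀.
So 34.7 mW = 0.1031 I₀, giving I₀ = 34.7/0.1031 = 336.7 mW.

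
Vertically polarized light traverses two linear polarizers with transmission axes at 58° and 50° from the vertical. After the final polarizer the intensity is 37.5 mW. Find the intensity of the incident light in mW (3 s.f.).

I₀ ≈ 136 mW

By Malus's law, I₁ = I₀ cos²(58° − 0°) = I₀ cos²(58°) = 0.2808 I₀.
I₂ = I₁ cos²(50° − 58°) = 0.2808 I₀ · cos²(8°) = 0.2754 I₀.
So 37.5 mW = 0.2754 I₀, giving I₀ = 37.5/0.2754 = 136.2 mW.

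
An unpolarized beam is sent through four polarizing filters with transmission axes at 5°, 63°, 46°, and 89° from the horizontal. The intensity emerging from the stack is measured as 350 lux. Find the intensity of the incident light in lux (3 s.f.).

I₀ ≈ 5100 lux

Unpolarized light through the first polarizer → I₁ = ½ I₀, now polarized at 5°.
I₂ = I₁ cos²(63° − 5°) = 0.5 I₀ · cos²(58°) = 0.1404 I₀.
I₃ = I₂ cos²(46° − 63°) = 0.1404 I₀ · cos²(17°) = 0.1284 I₀.
I₄ = I₃ cos²(89° − 46°) = 0.1284 I₀ · cos²(43°) = 0.06868 I₀.
So 350 lux = 0.06868 I₀, giving I₀ = 350/0.06868 = 5096 lux.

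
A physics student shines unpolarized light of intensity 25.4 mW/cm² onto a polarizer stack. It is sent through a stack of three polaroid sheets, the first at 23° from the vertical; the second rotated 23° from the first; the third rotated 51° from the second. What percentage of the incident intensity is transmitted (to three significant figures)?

≈ 16.8%

Unpolarized light through the first polarizer → I₁ = 25.4 mW/cm²/2 = 12.7 mW/cm², polarized at 23°.
I₂ = I₁ · cos²(23°) = 12.7 · 0.8473 = 10.76 mW/cm².
I₃ = I₂ · cos²(51°) = 10.76 · 0.396 = 4.262 mW/cm².
That is 16.78% of the incident intensity.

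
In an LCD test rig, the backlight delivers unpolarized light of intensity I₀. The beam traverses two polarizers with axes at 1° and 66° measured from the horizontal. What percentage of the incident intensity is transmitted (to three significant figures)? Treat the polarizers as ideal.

≈ 8.93%

Unpolarized light through the first polarizer → I₁ = ½ I₀, now polarized at 1°.
I₂ = I₁ cos²(66° − 1°) = 0.5 I₀ · cos²(65°) = 0.0893 I₀.
That is 8.93% of the incident intensity.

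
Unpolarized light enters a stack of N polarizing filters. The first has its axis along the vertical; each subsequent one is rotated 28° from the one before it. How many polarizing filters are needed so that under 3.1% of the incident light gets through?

First polarizer halves the unpolarized light: factor 1/2.
Each further stage multiplies by cos²(28°) = 0.7796.
After N polarizers: T = 0.5·0.7796^(N−1). Require T < 0.031 ⇒ N−1 > ln(0.031/0.5)/ln(0.7796) = 11.17, so N−1 ≥ 12 and N = 13.
Check: N=13 gives T = 0.0252 < 0.031; N=12 gives T = 0.03232.

N = 13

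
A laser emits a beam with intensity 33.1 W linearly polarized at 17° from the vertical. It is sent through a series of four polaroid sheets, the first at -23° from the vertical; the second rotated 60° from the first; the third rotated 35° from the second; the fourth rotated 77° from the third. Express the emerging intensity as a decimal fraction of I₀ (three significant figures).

I₁ = 33.1 W · cos²(40°) = 19.42 W.
I₂ = I₁ · cos²(60°) = 19.42 · 0.25 = 4.856 W.
I₃ = I₂ · cos²(35°) = 4.856 · 0.671 = 3.258 W.
I₄ = I₃ · cos²(77°) = 3.258 · 0.0506 = 0.1649 W.
Transmitted fraction = 0.004981.

I/I₀ ≈ 0.00498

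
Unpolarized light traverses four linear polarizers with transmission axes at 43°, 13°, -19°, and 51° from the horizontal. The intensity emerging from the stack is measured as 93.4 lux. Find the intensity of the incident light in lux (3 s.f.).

I₀ ≈ 2960 lux

Unpolarized light through the first polarizer → I₁ = ½ I₀, now polarized at 43°.
I₂ = I₁ cos²(13° − 43°) = 0.5 I₀ · cos²(30°) = 0.375 I₀.
I₃ = I₂ cos²(-19° − 13°) = 0.375 I₀ · cos²(32°) = 0.2697 I₀.
I₄ = I₃ cos²(51° + 19°) = 0.2697 I₀ · cos²(70°) = 0.03155 I₀.
So 93.4 lux = 0.03155 I₀, giving I₀ = 93.4/0.03155 = 2961 lux.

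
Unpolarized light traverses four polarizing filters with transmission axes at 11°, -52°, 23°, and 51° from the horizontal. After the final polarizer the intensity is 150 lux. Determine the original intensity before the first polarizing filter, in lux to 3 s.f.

Unpolarized light through the first polarizer → I₁ = ½ I₀, now polarized at 11°.
I₂ = I₁ cos²(-52° − 11°) = 0.5 I₀ · cos²(63°) = 0.1031 I₀.
I₃ = I₂ cos²(23° + 52°) = 0.1031 I₀ · cos²(75°) = 0.006903 I₀.
I₄ = I₃ cos²(51° − 23°) = 0.006903 I₀ · cos²(28°) = 0.005382 I₀.
So 150 lux = 0.005382 I₀, giving I₀ = 150/0.005382 = 2.787e+04 lux.

I₀ ≈ 2.79e4 lux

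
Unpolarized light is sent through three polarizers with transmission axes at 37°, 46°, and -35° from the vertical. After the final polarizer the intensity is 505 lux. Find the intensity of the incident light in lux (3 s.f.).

Unpolarized light through the first polarizer → I₁ = ½ I₀, now polarized at 37°.
I₂ = I₁ cos²(46° − 37°) = 0.5 I₀ · cos²(9°) = 0.4878 I₀.
I₃ = I₂ cos²(-35° − 46°) = 0.4878 I₀ · cos²(81°) = 0.01194 I₀.
So 505 lux = 0.01194 I₀, giving I₀ = 505/0.01194 = 4.231e+04 lux.

I₀ ≈ 4.23e4 lux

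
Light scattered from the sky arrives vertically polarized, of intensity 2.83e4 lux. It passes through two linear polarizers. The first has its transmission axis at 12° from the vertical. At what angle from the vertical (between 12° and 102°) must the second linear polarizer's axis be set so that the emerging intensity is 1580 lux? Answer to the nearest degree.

θ ≈ 88°

I₁ = I₀ cos²(12° − 0°) = I₀ cos²(12°) = 0.9568 I₀.
Target fraction: 1580 / 2.83e4 lux = 0.05583 of I₀.
Need I₂/I₀ = 0.05583, so cos²(θ − 12°) = 0.05583 / 0.9568 = 0.05835.
θ − 12° = arccos(√0.05835) = 76.0°, giving θ ≈ 12 + 76.0 = 88.0°.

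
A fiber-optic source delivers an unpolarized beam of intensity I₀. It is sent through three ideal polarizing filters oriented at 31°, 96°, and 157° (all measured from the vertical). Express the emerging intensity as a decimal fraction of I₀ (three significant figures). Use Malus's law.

≈ 0.0210 I₀

Unpolarized light through the first polarizer → I₁ = ½ I₀, now polarized at 31°.
I₂ = I₁ cos²(96° − 31°) = 0.5 I₀ · cos²(65°) = 0.0893 I₀.
I₃ = I₂ cos²(157° − 96°) = 0.0893 I₀ · cos²(61°) = 0.02099 I₀.
Transmitted fraction = 0.02099.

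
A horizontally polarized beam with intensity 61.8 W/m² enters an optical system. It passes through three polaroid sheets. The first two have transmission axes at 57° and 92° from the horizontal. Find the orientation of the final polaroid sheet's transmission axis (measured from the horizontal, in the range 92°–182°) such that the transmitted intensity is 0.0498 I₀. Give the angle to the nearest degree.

θ ≈ 152°

I₁ = I₀ cos²(57° − 0°) = I₀ cos²(57°) = 0.2966 I₀.
I₂ = I₁ cos²(92° − 57°) = 0.2966 I₀ · cos²(35°) = 0.199 I₀.
Need I₃/I₀ = 0.0498, so cos²(θ − 92°) = 0.0498 / 0.199 = 0.2502.
θ − 92° = arccos(√0.2502) = 60.0°, giving θ ≈ 92 + 60.0 = 152.0°.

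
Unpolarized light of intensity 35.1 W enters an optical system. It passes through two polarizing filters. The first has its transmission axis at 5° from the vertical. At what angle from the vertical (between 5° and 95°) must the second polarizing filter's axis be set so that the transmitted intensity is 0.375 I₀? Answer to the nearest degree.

θ ≈ 35°

Unpolarized light through the first polarizer → I₁ = ½ I₀, now polarized at 5°.
Need I₂/I₀ = 0.375, so cos²(θ − 5°) = 0.375 / 0.5 = 0.75.
θ − 5° = arccos(√0.75) = 30.0°, giving θ ≈ 5 + 30.0 = 35.0°.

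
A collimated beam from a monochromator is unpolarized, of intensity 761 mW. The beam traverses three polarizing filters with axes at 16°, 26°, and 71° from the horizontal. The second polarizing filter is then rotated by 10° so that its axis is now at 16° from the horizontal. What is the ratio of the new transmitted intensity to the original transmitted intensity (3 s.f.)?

I_new/I_old ≈ 0.678

Before rotation:
Unpolarized light through the first polarizer → I₁ = ½ I₀, now polarized at 16°.
I₂ = I₁ cos²(26° − 16°) = 0.5 I₀ · cos²(10°) = 0.4849 I₀.
I₃ = I₂ cos²(71° − 26°) = 0.4849 I₀ · cos²(45°) = 0.2425 I₀.
After rotation:
Unpolarized light through the first polarizer → I₁ = ½ I₀, now polarized at 16°.
I₂ = I₁ cos²(16° − 16°) = 0.5 I₀ · cos²(0°) = 0.5 I₀.
I₃ = I₂ cos²(71° − 16°) = 0.5 I₀ · cos²(55°) = 0.1645 I₀.
Ratio = 0.1645 / 0.2425 = 0.6784.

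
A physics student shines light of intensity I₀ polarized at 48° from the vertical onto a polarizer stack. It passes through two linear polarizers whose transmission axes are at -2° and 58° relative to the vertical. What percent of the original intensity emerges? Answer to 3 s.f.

≈ 10.3%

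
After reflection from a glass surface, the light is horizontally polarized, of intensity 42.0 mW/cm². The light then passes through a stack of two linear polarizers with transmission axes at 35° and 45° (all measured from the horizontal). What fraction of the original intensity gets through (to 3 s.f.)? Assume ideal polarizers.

By Malus's law, I₁ = 42.0 mW/cm² · cos²(35°) = 28.18 mW/cm².
I₂ = I₁ · cos²(10°) = 28.18 · 0.9698 = 27.33 mW/cm².
Transmitted fraction = 0.6508.

I/I₀ ≈ 0.651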